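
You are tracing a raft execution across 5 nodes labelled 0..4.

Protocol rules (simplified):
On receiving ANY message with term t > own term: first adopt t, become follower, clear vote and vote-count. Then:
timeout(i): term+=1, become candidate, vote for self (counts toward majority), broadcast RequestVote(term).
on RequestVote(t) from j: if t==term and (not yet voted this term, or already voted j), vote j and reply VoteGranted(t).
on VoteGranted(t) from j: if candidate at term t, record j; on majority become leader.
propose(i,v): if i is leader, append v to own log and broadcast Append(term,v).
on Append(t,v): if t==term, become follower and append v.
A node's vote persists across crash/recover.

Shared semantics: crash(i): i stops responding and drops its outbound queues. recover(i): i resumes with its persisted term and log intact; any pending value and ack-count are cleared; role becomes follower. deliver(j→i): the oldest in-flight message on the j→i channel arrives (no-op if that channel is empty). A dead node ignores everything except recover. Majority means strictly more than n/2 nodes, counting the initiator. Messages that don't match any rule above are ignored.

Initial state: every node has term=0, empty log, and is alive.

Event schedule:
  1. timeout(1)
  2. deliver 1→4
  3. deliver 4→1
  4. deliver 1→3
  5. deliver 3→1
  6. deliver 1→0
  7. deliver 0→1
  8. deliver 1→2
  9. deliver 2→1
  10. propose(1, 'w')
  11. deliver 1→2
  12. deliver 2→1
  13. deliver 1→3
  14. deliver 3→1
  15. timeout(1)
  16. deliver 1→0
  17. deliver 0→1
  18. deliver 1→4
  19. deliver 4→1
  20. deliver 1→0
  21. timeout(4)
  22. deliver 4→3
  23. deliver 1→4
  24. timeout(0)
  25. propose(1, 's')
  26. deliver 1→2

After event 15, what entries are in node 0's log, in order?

empty

[1] timeout(1) → N1(cand t1 [-])
[2] deliver 1→4 → N4(foll t1 [-])
[3] deliver 4→1 → ∅
[4] deliver 1→3 → N3(foll t1 [-])
[5] deliver 3→1 → N1(lead t1 [-])
[6] deliver 1→0 → N0(foll t1 [-])
[7] deliver 0→1 → ∅
[8] deliver 1→2 → N2(foll t1 [-])
[9] deliver 2→1 → ∅
[10] propose(1,'w') → N1(lead t1 [w])
[11] deliver 1→2 → N2(foll t1 [w])
[12] deliver 2→1 → ∅
[13] deliver 1→3 → N3(foll t1 [w])
[14] deliver 3→1 → ∅
[15] timeout(1) → N1(cand t2 [w])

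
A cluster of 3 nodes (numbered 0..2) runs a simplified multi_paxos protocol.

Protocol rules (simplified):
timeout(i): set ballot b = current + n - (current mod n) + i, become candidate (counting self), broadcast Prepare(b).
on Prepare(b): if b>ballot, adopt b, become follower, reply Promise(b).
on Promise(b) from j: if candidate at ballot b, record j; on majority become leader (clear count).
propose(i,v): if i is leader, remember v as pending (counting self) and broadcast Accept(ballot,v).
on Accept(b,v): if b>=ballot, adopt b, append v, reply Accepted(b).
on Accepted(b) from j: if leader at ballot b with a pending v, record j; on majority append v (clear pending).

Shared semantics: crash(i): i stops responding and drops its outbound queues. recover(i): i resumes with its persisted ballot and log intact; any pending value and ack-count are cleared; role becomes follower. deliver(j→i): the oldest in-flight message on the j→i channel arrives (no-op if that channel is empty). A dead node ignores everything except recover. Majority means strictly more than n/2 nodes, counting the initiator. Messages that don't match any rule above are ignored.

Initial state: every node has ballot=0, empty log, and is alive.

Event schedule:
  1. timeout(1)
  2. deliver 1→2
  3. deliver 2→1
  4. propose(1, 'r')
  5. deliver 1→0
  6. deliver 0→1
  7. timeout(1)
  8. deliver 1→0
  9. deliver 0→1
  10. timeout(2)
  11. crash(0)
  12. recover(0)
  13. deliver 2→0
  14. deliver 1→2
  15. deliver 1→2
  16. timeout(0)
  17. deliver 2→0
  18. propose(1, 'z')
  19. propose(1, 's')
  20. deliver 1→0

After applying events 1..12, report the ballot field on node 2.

e1 timeout(1): 1[cand,b=4,-]
e2 deliver 1→2: 2[foll,b=4,-]
e3 deliver 2→1: 1[lead,b=4,-]
e4 propose(1,'r'): ·
e5 deliver 1→0: 0[foll,b=4,-]
e6 deliver 0→1: ·
e7 timeout(1): 1[cand,b=7,-]
e8 deliver 1→0: 0[foll,b=4,r]
e9 deliver 0→1: ·
e10 timeout(2): 2[cand,b=8,-]
e11 crash(0): 0[✗foll,b=4,r]
e12 recover(0): 0[foll,b=4,r]

8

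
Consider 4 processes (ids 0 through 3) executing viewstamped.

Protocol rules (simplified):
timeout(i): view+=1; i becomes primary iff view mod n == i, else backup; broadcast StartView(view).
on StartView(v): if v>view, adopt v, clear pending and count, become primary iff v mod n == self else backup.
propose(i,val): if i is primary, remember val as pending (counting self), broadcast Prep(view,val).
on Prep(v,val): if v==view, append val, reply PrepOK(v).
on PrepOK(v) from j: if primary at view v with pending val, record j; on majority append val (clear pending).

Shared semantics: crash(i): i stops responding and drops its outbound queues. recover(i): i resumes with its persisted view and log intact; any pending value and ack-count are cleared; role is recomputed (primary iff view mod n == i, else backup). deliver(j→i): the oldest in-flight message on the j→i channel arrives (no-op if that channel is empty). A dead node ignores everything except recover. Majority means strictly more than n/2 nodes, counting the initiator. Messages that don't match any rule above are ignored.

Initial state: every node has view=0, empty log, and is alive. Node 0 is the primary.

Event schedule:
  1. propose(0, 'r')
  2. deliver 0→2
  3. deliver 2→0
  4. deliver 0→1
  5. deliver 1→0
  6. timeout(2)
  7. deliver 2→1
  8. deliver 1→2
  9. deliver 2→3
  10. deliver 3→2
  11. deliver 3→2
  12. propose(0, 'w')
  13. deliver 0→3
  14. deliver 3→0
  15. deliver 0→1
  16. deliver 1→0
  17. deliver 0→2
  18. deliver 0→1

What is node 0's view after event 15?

1. propose(0,'r'):  nop
2. deliver 0→2:  <2:back v0 r>
3. deliver 2→0:  nop
4. deliver 0→1:  <1:back v0 r>
5. deliver 1→0:  <0:prim v0 r>
6. timeout(2):  <2:back v1 r>
7. deliver 2→1:  <1:prim v1 r>
8. deliver 1→2:  nop
9. deliver 2→3:  <3:back v1 ->
10. deliver 3→2:  nop
11. deliver 3→2:  nop
12. propose(0,'w'):  nop
13. deliver 0→3:  nop
14. deliver 3→0:  nop
15. deliver 0→1:  nop

0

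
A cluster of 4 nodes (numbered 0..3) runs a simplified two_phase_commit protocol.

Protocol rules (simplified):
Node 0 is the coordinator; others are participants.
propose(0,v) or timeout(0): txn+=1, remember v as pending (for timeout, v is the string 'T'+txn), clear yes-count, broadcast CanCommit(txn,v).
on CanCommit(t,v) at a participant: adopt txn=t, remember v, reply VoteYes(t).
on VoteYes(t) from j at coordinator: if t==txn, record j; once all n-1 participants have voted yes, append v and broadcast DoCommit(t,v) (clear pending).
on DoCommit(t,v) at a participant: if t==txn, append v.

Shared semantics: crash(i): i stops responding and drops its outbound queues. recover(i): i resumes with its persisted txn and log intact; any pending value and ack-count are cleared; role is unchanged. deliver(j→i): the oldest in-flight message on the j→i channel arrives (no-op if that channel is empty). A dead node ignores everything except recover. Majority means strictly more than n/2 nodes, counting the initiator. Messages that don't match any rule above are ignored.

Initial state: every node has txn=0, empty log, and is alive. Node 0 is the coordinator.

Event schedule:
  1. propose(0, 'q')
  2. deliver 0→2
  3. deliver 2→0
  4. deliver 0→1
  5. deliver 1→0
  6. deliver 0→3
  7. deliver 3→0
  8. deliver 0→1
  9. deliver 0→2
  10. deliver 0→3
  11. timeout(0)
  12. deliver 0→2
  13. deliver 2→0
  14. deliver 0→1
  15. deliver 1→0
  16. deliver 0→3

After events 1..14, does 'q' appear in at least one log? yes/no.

yes

after 1 — propose(0,'q'): n0:coor/t1/[-]
after 2 — deliver 0→2: n2:part/t1/[-]
after 3 — deliver 2→0: ·
after 4 — deliver 0→1: n1:part/t1/[-]
after 5 — deliver 1→0: ·
after 6 — deliver 0→3: n3:part/t1/[-]
after 7 — deliver 3→0: n0:coor/t1/[q]
after 8 — deliver 0→1: n1:part/t1/[q]
after 9 — deliver 0→2: n2:part/t1/[q]
after 10 — deliver 0→3: n3:part/t1/[q]
after 11 — timeout(0): n0:coor/t2/[q]
after 12 — deliver 0→2: n2:part/t2/[q]
after 13 — deliver 2→0: ·
after 14 — deliver 0→1: n1:part/t2/[q]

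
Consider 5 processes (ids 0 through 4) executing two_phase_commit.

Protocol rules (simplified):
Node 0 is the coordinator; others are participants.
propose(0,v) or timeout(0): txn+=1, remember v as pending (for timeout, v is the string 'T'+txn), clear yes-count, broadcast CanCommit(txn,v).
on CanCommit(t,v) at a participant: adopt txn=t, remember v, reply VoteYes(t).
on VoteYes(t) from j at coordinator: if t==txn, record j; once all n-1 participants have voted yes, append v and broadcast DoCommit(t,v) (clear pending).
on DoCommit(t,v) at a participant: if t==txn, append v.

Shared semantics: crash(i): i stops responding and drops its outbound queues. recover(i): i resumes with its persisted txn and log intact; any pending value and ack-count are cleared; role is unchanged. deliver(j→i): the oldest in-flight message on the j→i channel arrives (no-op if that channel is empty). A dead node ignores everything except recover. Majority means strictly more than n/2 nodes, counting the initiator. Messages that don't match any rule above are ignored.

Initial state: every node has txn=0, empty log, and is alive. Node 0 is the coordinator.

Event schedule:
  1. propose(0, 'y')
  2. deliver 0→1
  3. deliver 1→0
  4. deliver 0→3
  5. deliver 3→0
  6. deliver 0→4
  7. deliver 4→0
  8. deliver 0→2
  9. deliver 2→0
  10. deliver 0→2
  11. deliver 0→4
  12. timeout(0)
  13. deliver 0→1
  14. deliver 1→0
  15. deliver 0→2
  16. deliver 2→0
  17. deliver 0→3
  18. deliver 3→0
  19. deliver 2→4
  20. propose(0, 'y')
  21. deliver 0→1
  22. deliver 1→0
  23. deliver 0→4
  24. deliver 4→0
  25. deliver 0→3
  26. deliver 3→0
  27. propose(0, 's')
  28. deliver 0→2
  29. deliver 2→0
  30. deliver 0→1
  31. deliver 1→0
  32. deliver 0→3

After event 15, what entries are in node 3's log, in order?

1. propose(0,'y'):  <0:coor t1 ->
2. deliver 0→1:  <1:part t1 ->
3. deliver 1→0:  nop
4. deliver 0→3:  <3:part t1 ->
5. deliver 3→0:  nop
6. deliver 0→4:  <4:part t1 ->
7. deliver 4→0:  nop
8. deliver 0→2:  <2:part t1 ->
9. deliver 2→0:  <0:coor t1 y>
10. deliver 0→2:  <2:part t1 y>
11. deliver 0→4:  <4:part t1 y>
12. timeout(0):  <0:coor t2 y>
13. deliver 0→1:  <1:part t1 y>
14. deliver 1→0:  nop
15. deliver 0→2:  <2:part t2 y>

empty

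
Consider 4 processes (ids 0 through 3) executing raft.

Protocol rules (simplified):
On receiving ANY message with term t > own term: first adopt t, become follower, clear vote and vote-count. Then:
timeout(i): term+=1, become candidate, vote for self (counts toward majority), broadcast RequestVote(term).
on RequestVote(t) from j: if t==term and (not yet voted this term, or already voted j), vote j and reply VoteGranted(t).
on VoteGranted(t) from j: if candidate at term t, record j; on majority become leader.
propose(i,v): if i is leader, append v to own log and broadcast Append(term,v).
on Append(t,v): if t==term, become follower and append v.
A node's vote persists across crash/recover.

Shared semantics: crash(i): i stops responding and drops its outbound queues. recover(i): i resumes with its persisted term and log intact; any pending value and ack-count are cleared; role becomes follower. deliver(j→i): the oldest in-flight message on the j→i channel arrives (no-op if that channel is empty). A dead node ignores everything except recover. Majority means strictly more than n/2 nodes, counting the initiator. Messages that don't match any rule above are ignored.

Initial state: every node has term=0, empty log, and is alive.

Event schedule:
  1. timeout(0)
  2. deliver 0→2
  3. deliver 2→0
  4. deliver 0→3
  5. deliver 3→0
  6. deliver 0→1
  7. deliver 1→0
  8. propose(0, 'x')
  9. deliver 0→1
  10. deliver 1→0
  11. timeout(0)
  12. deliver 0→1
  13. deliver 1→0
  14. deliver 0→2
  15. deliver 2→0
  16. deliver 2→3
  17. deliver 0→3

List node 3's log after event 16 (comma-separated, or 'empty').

empty

step 1 timeout(0): 0={cand,t=1,log=-}
step 2 deliver 0→2: 2={foll,t=1,log=-}
step 3 deliver 2→0: —
step 4 deliver 0→3: 3={foll,t=1,log=-}
step 5 deliver 3→0: 0={lead,t=1,log=-}
step 6 deliver 0→1: 1={foll,t=1,log=-}
step 7 deliver 1→0: —
step 8 propose(0,'x'): 0={lead,t=1,log=x}
step 9 deliver 0→1: 1={foll,t=1,log=x}
step 10 deliver 1→0: —
step 11 timeout(0): 0={cand,t=2,log=x}
step 12 deliver 0→1: 1={foll,t=2,log=x}
step 13 deliver 1→0: —
step 14 deliver 0→2: 2={foll,t=1,log=x}
step 15 deliver 2→0: —
step 16 deliver 2→3: —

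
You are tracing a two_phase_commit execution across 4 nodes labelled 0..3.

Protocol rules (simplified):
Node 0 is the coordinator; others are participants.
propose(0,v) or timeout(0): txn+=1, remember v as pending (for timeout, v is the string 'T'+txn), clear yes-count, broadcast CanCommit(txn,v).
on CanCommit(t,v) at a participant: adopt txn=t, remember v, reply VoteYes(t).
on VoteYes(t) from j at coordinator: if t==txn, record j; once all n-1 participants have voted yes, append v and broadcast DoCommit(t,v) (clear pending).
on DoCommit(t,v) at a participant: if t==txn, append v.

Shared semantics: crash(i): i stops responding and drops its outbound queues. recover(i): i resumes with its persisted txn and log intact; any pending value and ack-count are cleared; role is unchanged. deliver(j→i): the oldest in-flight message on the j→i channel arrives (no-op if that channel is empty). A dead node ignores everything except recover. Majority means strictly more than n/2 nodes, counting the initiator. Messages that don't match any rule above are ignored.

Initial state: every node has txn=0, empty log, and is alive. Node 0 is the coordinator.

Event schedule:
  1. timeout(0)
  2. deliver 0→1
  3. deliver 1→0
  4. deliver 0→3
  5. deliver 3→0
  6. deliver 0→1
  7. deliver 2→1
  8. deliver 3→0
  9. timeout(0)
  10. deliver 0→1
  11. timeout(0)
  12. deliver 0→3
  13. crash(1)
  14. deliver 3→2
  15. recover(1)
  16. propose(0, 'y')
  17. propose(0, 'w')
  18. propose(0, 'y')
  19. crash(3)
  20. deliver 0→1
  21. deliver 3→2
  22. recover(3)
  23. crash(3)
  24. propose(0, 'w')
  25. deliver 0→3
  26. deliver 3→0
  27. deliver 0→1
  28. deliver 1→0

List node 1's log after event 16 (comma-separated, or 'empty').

e1 timeout(0): 0[coor,t=1,-]
e2 deliver 0→1: 1[part,t=1,-]
e3 deliver 1→0: ·
e4 deliver 0→3: 3[part,t=1,-]
e5 deliver 3→0: ·
e6 deliver 0→1: ·
e7 deliver 2→1: ·
e8 deliver 3→0: ·
e9 timeout(0): 0[coor,t=2,-]
e10 deliver 0→1: 1[part,t=2,-]
e11 timeout(0): 0[coor,t=3,-]
e12 deliver 0→3: 3[part,t=2,-]
e13 crash(1): 1[✗part,t=2,-]
e14 deliver 3→2: ·
e15 recover(1): 1[part,t=2,-]
e16 propose(0,'y'): 0[coor,t=4,-]

empty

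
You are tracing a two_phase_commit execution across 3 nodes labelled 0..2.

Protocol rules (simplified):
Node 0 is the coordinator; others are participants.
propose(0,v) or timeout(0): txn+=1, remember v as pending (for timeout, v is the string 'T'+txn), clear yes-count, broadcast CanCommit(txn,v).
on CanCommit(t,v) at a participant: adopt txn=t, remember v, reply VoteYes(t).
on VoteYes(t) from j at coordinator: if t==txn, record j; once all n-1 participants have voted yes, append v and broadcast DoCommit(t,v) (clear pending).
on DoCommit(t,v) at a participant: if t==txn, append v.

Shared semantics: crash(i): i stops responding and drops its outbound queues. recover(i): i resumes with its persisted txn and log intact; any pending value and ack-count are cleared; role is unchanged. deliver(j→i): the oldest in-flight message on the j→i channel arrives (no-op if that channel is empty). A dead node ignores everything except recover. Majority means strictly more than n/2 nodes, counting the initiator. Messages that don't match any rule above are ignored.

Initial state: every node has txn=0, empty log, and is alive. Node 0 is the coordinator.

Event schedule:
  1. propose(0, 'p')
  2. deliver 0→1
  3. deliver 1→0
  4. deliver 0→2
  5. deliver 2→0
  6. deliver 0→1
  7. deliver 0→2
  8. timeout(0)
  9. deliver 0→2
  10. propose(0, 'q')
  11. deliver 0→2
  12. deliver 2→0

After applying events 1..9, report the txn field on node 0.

2

e1 propose(0,'p'): 0[coor,t=1,-]
e2 deliver 0→1: 1[part,t=1,-]
e3 deliver 1→0: ·
e4 deliver 0→2: 2[part,t=1,-]
e5 deliver 2→0: 0[coor,t=1,p]
e6 deliver 0→1: 1[part,t=1,p]
e7 deliver 0→2: 2[part,t=1,p]
e8 timeout(0): 0[coor,t=2,p]
e9 deliver 0→2: 2[part,t=2,p]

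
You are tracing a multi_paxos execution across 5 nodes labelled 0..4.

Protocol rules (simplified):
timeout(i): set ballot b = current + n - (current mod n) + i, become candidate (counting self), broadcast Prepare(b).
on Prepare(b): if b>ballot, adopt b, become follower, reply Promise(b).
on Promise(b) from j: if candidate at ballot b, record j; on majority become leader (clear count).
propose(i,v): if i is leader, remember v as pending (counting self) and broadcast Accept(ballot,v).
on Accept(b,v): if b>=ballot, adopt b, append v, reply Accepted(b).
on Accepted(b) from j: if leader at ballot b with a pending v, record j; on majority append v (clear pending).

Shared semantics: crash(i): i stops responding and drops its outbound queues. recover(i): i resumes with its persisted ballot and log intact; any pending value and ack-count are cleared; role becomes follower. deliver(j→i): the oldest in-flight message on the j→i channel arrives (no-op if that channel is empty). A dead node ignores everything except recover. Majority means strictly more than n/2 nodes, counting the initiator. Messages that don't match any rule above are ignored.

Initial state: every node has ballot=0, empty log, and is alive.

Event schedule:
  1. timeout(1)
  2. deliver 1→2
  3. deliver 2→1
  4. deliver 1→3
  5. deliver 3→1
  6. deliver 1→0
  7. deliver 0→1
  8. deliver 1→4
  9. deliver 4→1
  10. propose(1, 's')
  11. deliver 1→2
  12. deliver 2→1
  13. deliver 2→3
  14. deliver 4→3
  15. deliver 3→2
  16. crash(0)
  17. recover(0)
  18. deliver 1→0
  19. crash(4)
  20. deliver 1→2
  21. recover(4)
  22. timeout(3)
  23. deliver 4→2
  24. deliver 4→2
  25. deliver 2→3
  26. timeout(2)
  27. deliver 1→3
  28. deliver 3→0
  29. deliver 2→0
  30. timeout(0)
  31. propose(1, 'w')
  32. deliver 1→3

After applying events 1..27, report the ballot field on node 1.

6

step 1 timeout(1): 1={cand,b=6,log=-}
step 2 deliver 1→2: 2={foll,b=6,log=-}
step 3 deliver 2→1: —
step 4 deliver 1→3: 3={foll,b=6,log=-}
step 5 deliver 3→1: 1={lead,b=6,log=-}
step 6 deliver 1→0: 0={foll,b=6,log=-}
step 7 deliver 0→1: —
step 8 deliver 1→4: 4={foll,b=6,log=-}
step 9 deliver 4→1: —
step 10 propose(1,'s'): —
step 11 deliver 1→2: 2={foll,b=6,log=s}
step 12 deliver 2→1: —
step 13 deliver 2→3: —
step 14 deliver 4→3: —
step 15 deliver 3→2: —
step 16 crash(0): 0={✗foll,b=6,log=-}
step 17 recover(0): 0={foll,b=6,log=-}
step 18 deliver 1→0: 0={foll,b=6,log=s}
step 19 crash(4): 4={✗foll,b=6,log=-}
step 20 deliver 1→2: —
step 21 recover(4): 4={foll,b=6,log=-}
step 22 timeout(3): 3={cand,b=13,log=-}
step 23 deliver 4→2: —
step 24 deliver 4→2: —
step 25 deliver 2→3: —
step 26 timeout(2): 2={cand,b=12,log=s}
step 27 deliver 1→3: —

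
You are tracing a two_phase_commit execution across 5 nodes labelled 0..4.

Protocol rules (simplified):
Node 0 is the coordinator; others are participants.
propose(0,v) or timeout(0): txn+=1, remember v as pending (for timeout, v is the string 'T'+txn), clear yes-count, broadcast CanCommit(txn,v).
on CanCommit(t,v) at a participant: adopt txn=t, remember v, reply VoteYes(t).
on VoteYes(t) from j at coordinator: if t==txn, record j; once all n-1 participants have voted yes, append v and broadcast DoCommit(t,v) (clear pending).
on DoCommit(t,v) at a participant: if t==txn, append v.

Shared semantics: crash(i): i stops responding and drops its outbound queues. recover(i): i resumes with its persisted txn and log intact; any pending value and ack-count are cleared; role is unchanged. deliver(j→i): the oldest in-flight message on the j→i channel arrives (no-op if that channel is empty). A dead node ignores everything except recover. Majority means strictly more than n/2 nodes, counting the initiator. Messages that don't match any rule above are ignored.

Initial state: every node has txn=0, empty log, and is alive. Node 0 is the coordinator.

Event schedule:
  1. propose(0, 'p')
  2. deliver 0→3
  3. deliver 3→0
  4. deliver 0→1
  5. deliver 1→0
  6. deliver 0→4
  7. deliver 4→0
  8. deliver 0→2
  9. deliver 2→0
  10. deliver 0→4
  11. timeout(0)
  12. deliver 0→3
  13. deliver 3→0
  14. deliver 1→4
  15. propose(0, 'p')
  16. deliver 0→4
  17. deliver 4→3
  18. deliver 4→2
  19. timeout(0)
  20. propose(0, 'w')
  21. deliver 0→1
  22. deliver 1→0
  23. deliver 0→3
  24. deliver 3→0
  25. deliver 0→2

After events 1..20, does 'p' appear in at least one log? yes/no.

yes

after 1 — propose(0,'p'): n0:coor/t1/[-]
after 2 — deliver 0→3: n3:part/t1/[-]
after 3 — deliver 3→0: ·
after 4 — deliver 0→1: n1:part/t1/[-]
after 5 — deliver 1→0: ·
after 6 — deliver 0→4: n4:part/t1/[-]
after 7 — deliver 4→0: ·
after 8 — deliver 0→2: n2:part/t1/[-]
after 9 — deliver 2→0: n0:coor/t1/[p]
after 10 — deliver 0→4: n4:part/t1/[p]
after 11 — timeout(0): n0:coor/t2/[p]
after 12 — deliver 0→3: n3:part/t1/[p]
after 13 — deliver 3→0: ·
after 14 — deliver 1→4: ·
after 15 — propose(0,'p'): n0:coor/t3/[p]
after 16 — deliver 0→4: n4:part/t2/[p]
after 17 — deliver 4→3: ·
after 18 — deliver 4→2: ·
after 19 — timeout(0): n0:coor/t4/[p]
after 20 — propose(0,'w'): n0:coor/t5/[p]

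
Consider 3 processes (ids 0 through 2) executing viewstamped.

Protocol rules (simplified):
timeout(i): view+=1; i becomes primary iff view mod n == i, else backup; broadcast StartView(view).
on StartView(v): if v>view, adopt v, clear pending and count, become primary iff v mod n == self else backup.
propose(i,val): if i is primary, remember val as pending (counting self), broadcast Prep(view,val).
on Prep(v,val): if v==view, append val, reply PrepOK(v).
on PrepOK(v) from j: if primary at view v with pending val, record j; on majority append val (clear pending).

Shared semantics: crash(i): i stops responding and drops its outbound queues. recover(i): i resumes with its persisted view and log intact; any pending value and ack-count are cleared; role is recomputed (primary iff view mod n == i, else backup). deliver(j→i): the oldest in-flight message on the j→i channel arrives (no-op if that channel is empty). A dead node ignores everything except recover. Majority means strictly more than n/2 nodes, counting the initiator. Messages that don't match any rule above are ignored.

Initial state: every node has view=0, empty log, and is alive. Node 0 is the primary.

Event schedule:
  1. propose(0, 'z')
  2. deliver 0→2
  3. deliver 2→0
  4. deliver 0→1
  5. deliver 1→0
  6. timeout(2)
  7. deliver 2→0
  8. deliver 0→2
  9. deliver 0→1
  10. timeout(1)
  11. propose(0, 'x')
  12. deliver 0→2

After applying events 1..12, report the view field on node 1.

[1] propose(0,'z') → ∅
[2] deliver 0→2 → N2(back v0 [z])
[3] deliver 2→0 → N0(prim v0 [z])
[4] deliver 0→1 → N1(back v0 [z])
[5] deliver 1→0 → ∅
[6] timeout(2) → N2(back v1 [z])
[7] deliver 2→0 → N0(back v1 [z])
[8] deliver 0→2 → ∅
[9] deliver 0→1 → ∅
[10] timeout(1) → N1(prim v1 [z])
[11] propose(0,'x') → ∅
[12] deliver 0→2 → ∅

1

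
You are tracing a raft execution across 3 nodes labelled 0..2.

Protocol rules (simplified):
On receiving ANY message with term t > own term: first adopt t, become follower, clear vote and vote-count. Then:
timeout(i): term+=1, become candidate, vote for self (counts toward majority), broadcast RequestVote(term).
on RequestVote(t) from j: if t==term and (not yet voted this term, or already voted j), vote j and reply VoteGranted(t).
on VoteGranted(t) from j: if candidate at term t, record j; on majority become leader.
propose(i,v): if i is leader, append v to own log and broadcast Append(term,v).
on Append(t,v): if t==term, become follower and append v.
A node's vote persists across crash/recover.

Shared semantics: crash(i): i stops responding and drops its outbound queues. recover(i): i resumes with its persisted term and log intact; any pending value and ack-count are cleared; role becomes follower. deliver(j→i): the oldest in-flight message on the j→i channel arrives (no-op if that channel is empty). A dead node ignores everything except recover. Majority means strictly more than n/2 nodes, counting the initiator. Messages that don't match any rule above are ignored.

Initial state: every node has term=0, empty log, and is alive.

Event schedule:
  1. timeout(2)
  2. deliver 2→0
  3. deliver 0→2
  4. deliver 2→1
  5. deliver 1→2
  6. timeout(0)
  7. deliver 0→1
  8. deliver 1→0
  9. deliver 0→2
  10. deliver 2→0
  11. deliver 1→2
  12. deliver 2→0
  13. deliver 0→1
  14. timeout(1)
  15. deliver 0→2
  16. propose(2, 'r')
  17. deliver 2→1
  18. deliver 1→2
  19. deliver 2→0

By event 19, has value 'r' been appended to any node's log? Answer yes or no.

no

after 1 — timeout(2): n2:cand/t1/[-]
after 2 — deliver 2→0: n0:foll/t1/[-]
after 3 — deliver 0→2: n2:lead/t1/[-]
after 4 — deliver 2→1: n1:foll/t1/[-]
after 5 — deliver 1→2: ·
after 6 — timeout(0): n0:cand/t2/[-]
after 7 — deliver 0→1: n1:foll/t2/[-]
after 8 — deliver 1→0: n0:lead/t2/[-]
after 9 — deliver 0→2: n2:foll/t2/[-]
after 10 — deliver 2→0: ·
after 11 — deliver 1→2: ·
after 12 — deliver 2→0: ·
after 13 — deliver 0→1: ·
after 14 — timeout(1): n1:cand/t3/[-]
after 15 — deliver 0→2: ·
after 16 — propose(2,'r'): ·
after 17 — deliver 2→1: ·
after 18 — deliver 1→2: n2:foll/t3/[-]
after 19 — deliver 2→0: ·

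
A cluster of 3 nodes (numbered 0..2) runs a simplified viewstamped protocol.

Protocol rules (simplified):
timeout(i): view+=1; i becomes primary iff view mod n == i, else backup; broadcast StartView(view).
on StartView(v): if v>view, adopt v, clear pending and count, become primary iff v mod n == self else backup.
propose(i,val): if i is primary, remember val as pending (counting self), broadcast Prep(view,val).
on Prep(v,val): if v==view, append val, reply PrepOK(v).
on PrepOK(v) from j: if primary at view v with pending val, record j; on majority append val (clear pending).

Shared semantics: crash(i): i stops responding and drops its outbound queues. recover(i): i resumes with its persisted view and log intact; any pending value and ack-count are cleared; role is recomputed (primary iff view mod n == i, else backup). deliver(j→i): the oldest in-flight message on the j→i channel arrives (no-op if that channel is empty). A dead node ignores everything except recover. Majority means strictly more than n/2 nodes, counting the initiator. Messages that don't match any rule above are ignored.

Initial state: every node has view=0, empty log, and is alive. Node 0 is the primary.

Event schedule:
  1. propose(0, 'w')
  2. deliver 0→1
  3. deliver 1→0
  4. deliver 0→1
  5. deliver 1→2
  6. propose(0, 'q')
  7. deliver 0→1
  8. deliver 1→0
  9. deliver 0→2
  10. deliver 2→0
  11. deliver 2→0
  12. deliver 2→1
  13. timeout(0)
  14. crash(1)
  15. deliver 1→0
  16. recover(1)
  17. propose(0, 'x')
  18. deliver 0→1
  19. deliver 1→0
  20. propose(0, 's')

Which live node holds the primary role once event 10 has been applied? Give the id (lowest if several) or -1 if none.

0

1. propose(0,'w'):  nop
2. deliver 0→1:  <1:back v0 w>
3. deliver 1→0:  <0:prim v0 w>
4. deliver 0→1:  nop
5. deliver 1→2:  nop
6. propose(0,'q'):  nop
7. deliver 0→1:  <1:back v0 w,q>
8. deliver 1→0:  <0:prim v0 w,q>
9. deliver 0→2:  <2:back v0 w>
10. deliver 2→0:  nop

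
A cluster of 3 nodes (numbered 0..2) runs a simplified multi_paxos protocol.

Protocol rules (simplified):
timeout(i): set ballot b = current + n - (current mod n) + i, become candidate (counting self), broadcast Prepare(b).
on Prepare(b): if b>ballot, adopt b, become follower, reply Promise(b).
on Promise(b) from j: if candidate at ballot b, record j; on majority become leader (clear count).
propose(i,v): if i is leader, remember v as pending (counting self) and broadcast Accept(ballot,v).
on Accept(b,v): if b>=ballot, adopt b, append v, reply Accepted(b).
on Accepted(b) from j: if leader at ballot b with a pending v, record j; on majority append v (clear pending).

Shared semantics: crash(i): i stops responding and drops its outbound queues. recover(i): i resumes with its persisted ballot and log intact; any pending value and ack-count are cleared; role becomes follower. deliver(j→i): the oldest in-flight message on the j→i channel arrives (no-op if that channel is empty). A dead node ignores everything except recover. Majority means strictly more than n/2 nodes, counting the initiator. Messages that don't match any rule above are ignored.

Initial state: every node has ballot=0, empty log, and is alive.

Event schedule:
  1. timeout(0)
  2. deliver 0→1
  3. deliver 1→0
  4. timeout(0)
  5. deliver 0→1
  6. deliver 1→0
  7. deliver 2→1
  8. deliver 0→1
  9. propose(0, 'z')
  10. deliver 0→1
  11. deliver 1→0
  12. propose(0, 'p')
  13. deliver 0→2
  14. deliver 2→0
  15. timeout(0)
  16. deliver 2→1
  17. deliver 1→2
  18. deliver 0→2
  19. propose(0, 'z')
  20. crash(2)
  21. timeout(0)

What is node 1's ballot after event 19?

after 1 — timeout(0): n0:cand/b3/[-]
after 2 — deliver 0→1: n1:foll/b3/[-]
after 3 — deliver 1→0: n0:lead/b3/[-]
after 4 — timeout(0): n0:cand/b6/[-]
after 5 — deliver 0→1: n1:foll/b6/[-]
after 6 — deliver 1→0: n0:lead/b6/[-]
after 7 — deliver 2→1: ·
after 8 — deliver 0→1: ·
after 9 — propose(0,'z'): ·
after 10 — deliver 0→1: n1:foll/b6/[z]
after 11 — deliver 1→0: n0:lead/b6/[z]
after 12 — propose(0,'p'): ·
after 13 — deliver 0→2: n2:foll/b3/[-]
after 14 — deliver 2→0: ·
after 15 — timeout(0): n0:cand/b9/[z]
after 16 — deliver 2→1: ·
after 17 — deliver 1→2: ·
after 18 — deliver 0→2: n2:foll/b6/[-]
after 19 — propose(0,'z'): ·

6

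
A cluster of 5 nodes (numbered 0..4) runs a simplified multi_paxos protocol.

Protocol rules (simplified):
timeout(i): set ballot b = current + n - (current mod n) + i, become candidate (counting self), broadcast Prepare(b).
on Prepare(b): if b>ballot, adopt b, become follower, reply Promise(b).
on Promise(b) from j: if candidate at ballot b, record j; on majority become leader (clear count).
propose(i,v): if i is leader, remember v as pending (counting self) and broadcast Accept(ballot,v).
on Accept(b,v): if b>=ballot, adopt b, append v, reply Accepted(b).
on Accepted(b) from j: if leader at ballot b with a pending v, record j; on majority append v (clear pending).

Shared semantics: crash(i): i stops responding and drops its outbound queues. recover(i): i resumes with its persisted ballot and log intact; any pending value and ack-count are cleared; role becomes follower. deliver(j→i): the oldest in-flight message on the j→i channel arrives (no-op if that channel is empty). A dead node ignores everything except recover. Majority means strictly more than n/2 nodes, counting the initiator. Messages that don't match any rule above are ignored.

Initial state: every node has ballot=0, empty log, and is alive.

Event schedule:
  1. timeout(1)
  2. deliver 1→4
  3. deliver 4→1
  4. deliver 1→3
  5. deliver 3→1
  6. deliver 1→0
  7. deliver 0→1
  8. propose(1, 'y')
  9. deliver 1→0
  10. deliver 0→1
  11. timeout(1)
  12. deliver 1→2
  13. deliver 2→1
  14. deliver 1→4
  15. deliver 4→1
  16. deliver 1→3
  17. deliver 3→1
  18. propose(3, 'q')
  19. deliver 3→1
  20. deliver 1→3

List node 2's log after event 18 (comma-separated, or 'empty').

empty

step 1 timeout(1): 1={cand,b=6,log=-}
step 2 deliver 1→4: 4={foll,b=6,log=-}
step 3 deliver 4→1: —
step 4 deliver 1→3: 3={foll,b=6,log=-}
step 5 deliver 3→1: 1={lead,b=6,log=-}
step 6 deliver 1→0: 0={foll,b=6,log=-}
step 7 deliver 0→1: —
step 8 propose(1,'y'): —
step 9 deliver 1→0: 0={foll,b=6,log=y}
step 10 deliver 0→1: —
step 11 timeout(1): 1={cand,b=11,log=-}
step 12 deliver 1→2: 2={foll,b=6,log=-}
step 13 deliver 2→1: —
step 14 deliver 1→4: 4={foll,b=6,log=y}
step 15 deliver 4→1: —
step 16 deliver 1→3: 3={foll,b=6,log=y}
step 17 deliver 3→1: —
step 18 propose(3,'q'): —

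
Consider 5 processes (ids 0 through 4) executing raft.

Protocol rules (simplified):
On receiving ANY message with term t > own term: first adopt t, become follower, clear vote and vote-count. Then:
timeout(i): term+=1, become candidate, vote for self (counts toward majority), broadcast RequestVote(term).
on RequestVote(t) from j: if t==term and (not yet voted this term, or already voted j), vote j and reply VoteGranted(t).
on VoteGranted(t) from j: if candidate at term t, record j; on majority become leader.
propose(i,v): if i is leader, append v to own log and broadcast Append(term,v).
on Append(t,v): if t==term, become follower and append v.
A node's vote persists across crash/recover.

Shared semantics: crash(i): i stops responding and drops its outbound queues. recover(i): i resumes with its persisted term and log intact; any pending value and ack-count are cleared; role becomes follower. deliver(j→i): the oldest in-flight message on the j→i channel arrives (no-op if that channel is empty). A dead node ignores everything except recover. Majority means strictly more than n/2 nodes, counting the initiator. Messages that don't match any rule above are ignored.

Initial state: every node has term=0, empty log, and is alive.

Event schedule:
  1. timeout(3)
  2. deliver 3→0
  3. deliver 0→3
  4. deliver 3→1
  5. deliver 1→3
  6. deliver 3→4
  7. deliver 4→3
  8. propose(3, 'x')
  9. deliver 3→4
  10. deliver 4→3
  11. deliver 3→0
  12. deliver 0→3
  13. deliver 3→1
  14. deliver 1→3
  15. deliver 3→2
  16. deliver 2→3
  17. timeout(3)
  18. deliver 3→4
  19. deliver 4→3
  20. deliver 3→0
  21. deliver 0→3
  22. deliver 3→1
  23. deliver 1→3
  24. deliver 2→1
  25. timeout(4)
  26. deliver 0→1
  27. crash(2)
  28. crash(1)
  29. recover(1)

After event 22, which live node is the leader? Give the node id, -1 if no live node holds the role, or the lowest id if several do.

1. timeout(3):  <3:cand t1 ->
2. deliver 3→0:  <0:foll t1 ->
3. deliver 0→3:  nop
4. deliver 3→1:  <1:foll t1 ->
5. deliver 1→3:  <3:lead t1 ->
6. deliver 3→4:  <4:foll t1 ->
7. deliver 4→3:  nop
8. propose(3,'x'):  <3:lead t1 x>
9. deliver 3→4:  <4:foll t1 x>
10. deliver 4→3:  nop
11. deliver 3→0:  <0:foll t1 x>
12. deliver 0→3:  nop
13. deliver 3→1:  <1:foll t1 x>
14. deliver 1→3:  nop
15. deliver 3→2:  <2:foll t1 ->
16. deliver 2→3:  nop
17. timeout(3):  <3:cand t2 x>
18. deliver 3→4:  <4:foll t2 x>
19. deliver 4→3:  nop
20. deliver 3→0:  <0:foll t2 x>
21. deliver 0→3:  <3:lead t2 x>
22. deliver 3→1:  <1:foll t2 x>

3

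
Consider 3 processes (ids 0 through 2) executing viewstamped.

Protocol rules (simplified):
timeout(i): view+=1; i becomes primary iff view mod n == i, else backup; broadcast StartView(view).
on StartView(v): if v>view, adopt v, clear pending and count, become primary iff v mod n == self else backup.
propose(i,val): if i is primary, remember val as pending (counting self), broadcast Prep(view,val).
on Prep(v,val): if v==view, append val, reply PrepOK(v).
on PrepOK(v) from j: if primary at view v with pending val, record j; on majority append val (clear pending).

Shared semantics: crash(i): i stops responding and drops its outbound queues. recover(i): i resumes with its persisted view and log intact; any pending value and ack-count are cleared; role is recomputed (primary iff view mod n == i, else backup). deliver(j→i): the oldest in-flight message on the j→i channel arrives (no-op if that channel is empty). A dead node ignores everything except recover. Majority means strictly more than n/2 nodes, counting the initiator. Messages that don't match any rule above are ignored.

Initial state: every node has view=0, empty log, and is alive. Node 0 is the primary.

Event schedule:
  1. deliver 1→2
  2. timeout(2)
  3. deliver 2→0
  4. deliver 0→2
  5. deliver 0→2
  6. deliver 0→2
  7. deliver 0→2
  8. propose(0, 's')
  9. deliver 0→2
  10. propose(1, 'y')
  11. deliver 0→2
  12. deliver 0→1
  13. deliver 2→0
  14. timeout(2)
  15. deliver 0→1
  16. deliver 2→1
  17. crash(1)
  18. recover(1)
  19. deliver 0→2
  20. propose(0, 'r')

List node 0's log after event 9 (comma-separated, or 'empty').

e1 deliver 1→2: ·
e2 timeout(2): 2[back,v=1,-]
e3 deliver 2→0: 0[back,v=1,-]
e4 deliver 0→2: ·
e5 deliver 0→2: ·
e6 deliver 0→2: ·
e7 deliver 0→2: ·
e8 propose(0,'s'): ·
e9 deliver 0→2: ·

empty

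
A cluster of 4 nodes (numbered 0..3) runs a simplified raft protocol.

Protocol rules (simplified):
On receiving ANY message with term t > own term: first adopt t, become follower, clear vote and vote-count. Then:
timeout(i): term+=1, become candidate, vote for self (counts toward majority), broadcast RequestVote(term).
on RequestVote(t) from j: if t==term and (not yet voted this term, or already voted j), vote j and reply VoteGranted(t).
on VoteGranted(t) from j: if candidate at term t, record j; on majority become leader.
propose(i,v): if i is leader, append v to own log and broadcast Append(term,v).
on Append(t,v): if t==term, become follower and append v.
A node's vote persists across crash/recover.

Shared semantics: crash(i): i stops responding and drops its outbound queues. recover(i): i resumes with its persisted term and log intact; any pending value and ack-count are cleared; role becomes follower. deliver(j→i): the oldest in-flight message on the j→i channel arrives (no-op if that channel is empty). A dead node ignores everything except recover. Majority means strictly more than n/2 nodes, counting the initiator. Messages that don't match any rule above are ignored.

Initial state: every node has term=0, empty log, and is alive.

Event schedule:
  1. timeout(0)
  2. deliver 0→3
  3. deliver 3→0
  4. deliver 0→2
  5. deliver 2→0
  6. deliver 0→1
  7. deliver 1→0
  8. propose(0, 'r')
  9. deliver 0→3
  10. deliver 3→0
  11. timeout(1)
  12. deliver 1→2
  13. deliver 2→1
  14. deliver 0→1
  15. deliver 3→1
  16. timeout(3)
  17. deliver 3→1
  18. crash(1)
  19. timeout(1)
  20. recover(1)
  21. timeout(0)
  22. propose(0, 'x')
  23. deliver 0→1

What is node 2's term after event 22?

2

after 1 — timeout(0): n0:cand/t1/[-]
after 2 — deliver 0→3: n3:foll/t1/[-]
after 3 — deliver 3→0: ·
after 4 — deliver 0→2: n2:foll/t1/[-]
after 5 — deliver 2→0: n0:lead/t1/[-]
after 6 — deliver 0→1: n1:foll/t1/[-]
after 7 — deliver 1→0: ·
after 8 — propose(0,'r'): n0:lead/t1/[r]
after 9 — deliver 0→3: n3:foll/t1/[r]
after 10 — deliver 3→0: ·
after 11 — timeout(1): n1:cand/t2/[-]
after 12 — deliver 1→2: n2:foll/t2/[-]
after 13 — deliver 2→1: ·
after 14 — deliver 0→1: ·
after 15 — deliver 3→1: ·
after 16 — timeout(3): n3:cand/t2/[r]
after 17 — deliver 3→1: ·
after 18 — crash(1): n1:✗cand/t2/[-]
after 19 — timeout(1): ·
after 20 — recover(1): n1:foll/t2/[-]
after 21 — timeout(0): n0:cand/t2/[r]
after 22 — propose(0,'x'): ·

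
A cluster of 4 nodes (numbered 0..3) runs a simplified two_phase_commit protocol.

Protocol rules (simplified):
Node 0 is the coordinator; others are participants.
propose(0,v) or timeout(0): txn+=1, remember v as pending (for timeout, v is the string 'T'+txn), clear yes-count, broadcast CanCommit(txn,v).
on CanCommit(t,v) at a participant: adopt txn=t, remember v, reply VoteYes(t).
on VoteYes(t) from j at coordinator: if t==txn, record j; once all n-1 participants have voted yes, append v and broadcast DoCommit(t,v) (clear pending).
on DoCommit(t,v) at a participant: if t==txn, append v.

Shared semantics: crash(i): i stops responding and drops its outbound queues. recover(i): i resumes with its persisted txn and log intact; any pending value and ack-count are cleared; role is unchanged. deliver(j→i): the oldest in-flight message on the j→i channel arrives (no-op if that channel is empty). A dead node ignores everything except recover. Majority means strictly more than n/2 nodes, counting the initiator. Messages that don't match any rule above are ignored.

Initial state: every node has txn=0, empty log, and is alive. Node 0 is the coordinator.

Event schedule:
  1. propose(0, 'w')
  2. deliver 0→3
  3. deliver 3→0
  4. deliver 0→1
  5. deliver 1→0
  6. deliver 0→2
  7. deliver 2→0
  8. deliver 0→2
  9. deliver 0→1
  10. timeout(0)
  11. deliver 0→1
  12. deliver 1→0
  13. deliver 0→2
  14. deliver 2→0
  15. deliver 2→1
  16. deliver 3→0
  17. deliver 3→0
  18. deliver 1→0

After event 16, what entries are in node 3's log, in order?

empty

1. propose(0,'w'):  <0:coor t1 ->
2. deliver 0→3:  <3:part t1 ->
3. deliver 3→0:  nop
4. deliver 0→1:  <1:part t1 ->
5. deliver 1→0:  nop
6. deliver 0→2:  <2:part t1 ->
7. deliver 2→0:  <0:coor t1 w>
8. deliver 0→2:  <2:part t1 w>
9. deliver 0→1:  <1:part t1 w>
10. timeout(0):  <0:coor t2 w>
11. deliver 0→1:  <1:part t2 w>
12. deliver 1→0:  nop
13. deliver 0→2:  <2:part t2 w>
14. deliver 2→0:  nop
15. deliver 2→1:  nop
16. deliver 3→0:  nop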